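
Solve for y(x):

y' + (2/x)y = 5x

Using integrating factor method:

General solution: y = (5/4)x^2 + Cx^(-2)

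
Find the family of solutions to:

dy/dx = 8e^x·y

Separating variables and integrating:
ln|y| = 8e^x + C

General solution: y = Ce^(8e^x)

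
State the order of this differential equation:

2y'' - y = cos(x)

The order is 2 (highest derivative is of order 2).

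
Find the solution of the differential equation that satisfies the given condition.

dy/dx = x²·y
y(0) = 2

General solution: y = Ce^(x³/3)
Applying IC y(0) = 2:
Particular solution: y = 2e^(x³/3)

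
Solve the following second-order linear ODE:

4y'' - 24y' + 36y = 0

Characteristic equation: 4r² - 24r + 36 = 0
Divide by 4: r² - 6r + 9 = 0
Factored: (r - 3)² = 0
Repeated root: r = 3
General solution: y = (C₁ + C₂x)e^(3x)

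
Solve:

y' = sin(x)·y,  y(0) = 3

General solution: y = Ce^(-cos(x))
Applying IC y(0) = 3:
Particular solution: y = 3e^(1-cos(x))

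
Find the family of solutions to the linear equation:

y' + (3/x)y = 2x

Using integrating factor method:

General solution: y = (2/5)x^2 + Cx^(-3)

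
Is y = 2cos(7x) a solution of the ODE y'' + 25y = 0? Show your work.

Verification:
y'' = -98cos(7x)
y'' + 25y ≠ 0 (frequency mismatch: got 49 instead of 25)

No, it is not a solution.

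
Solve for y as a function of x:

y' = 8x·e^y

Separating variables and integrating:
-e^(-y) = 4x² + C

General solution: y = -ln(C - 4x²)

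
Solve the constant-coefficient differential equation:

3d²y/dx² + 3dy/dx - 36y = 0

Characteristic equation: 3r² + 3r - 36 = 0
Divide by 3: r² + r - 12 = 0
Roots: r = 3, -4 (distinct real)
General solution: y = C₁e^(3x) + C₂e^(-4x)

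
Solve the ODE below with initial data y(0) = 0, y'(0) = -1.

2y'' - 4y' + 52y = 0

General solution: y = e^x(C₁cos(5x) + C₂sin(5x))
Complex roots r = 1 ± 5i
Applying ICs: C₁ = 0, C₂ = -1/5
Particular solution: y = e^x(-(1/5)sin(5x))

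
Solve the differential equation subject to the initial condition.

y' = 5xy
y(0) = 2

General solution: y = Ce^(5x²/2)
Applying IC y(0) = 2:
Particular solution: y = 2e^(5x²/2)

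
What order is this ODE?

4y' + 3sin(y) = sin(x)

The order is 1 (highest derivative is of order 1).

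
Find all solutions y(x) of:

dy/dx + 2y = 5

Using integrating factor method:

General solution: y = 5/2 + Ce^(-2x)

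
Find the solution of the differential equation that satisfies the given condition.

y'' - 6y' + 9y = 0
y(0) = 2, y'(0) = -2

General solution: y = (C₁ + C₂x)e^(3x)
Repeated root r = 3
Applying ICs: C₁ = 2, C₂ = -8
Particular solution: y = (2 - 8x)e^(3x)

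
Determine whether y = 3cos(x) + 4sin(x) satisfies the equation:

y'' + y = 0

Verification:
y'' = -3cos(x) - 4sin(x)
y'' + y = 0 ✓

Yes, it is a solution.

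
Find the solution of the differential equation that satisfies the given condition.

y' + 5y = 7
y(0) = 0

General solution: y = 7/5 + Ce^(-5x)
Applying y(0) = 0: C = 0 - 7/5 = -7/5
Particular solution: y = 7/5 - (7/5)e^(-5x)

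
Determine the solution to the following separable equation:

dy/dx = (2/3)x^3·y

Separating variables and integrating:
ln|y| = x^4/6 + C

General solution: y = Ce^(x^4/6)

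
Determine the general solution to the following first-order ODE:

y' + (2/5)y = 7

Using integrating factor method:

General solution: y = 35/2 + Ce^(-2x/5)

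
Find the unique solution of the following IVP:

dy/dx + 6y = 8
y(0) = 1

General solution: y = 4/3 + Ce^(-6x)
Applying y(0) = 1: C = 1 - 4/3 = -1/3
Particular solution: y = 4/3 - (1/3)e^(-6x)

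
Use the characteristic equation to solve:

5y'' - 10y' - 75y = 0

Characteristic equation: 5r² - 10r - 75 = 0
Divide by 5: r² - 2r - 15 = 0
Roots: r = 5, -3 (distinct real)
General solution: y = C₁e^(5x) + C₂e^(-3x)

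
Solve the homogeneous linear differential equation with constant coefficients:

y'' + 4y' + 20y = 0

Characteristic equation: r² + 4r + 20 = 0
Roots: r = -2 ± 4i (complex conjugates)
General solution: y = e^(-2x)(C₁cos(4x) + C₂sin(4x))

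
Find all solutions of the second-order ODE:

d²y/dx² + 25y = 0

Characteristic equation: r² + 25 = 0
Roots: r = ±5i (complex conjugates)
General solution: y = C₁cos(5x) + C₂sin(5x)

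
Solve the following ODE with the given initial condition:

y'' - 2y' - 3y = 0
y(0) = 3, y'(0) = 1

General solution: y = C₁e^(3x) + C₂e^(-x)
Applying ICs: C₁ = 1, C₂ = 2
Particular solution: y = e^(3x) + 2e^(-x)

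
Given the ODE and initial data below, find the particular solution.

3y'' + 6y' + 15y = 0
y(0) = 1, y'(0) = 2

General solution: y = e^(-x)(C₁cos(2x) + C₂sin(2x))
Complex roots r = -1 ± 2i
Applying ICs: C₁ = 1, C₂ = 3/2
Particular solution: y = e^(-x)(cos(2x) + (3/2)sin(2x))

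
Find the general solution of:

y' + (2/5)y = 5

Using integrating factor method:

General solution: y = 25/2 + Ce^(-2x/5)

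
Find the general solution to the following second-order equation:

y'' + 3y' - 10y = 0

Characteristic equation: r² + 3r - 10 = 0
Roots: r = 2, -5 (distinct real)
General solution: y = C₁e^(2x) + C₂e^(-5x)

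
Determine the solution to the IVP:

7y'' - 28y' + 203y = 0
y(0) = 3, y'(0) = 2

General solution: y = e^(2x)(C₁cos(5x) + C₂sin(5x))
Complex roots r = 2 ± 5i
Applying ICs: C₁ = 3, C₂ = -4/5
Particular solution: y = e^(2x)(3cos(5x) - (4/5)sin(5x))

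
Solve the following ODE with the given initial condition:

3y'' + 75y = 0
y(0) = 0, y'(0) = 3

General solution: y = C₁cos(5x) + C₂sin(5x)
Complex roots r = ±5i
Applying ICs: C₁ = 0, C₂ = 3/5
Particular solution: y = (3/5)sin(5x)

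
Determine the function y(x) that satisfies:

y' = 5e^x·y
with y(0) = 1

General solution: y = Ce^(5e^x)
Applying IC y(0) = 1:
Particular solution: y = e^(5(e^x - 1))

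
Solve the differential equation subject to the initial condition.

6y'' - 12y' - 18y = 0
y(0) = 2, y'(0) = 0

General solution: y = C₁e^(3x) + C₂e^(-x)
Applying ICs: C₁ = 1/2, C₂ = 3/2
Particular solution: y = (1/2)e^(3x) + (3/2)e^(-x)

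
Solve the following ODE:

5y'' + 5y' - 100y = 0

Characteristic equation: 5r² + 5r - 100 = 0
Divide by 5: r² + r - 20 = 0
Roots: r = 4, -5 (distinct real)
General solution: y = C₁e^(4x) + C₂e^(-5x)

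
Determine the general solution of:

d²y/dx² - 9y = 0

Characteristic equation: r² - 9 = 0
Roots: r = 3, -3 (distinct real)
General solution: y = C₁e^(3x) + C₂e^(-3x)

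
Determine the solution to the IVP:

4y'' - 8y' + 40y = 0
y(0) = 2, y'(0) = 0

General solution: y = e^x(C₁cos(3x) + C₂sin(3x))
Complex roots r = 1 ± 3i
Applying ICs: C₁ = 2, C₂ = -2/3
Particular solution: y = e^x(2cos(3x) - (2/3)sin(3x))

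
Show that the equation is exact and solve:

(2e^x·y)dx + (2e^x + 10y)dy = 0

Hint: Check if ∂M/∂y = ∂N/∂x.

Verify exactness: ∂M/∂y = ∂N/∂x ✓
Find F(x,y) such that ∂F/∂x = M, ∂F/∂y = N
Solution: 2e^x·y + 5y² = C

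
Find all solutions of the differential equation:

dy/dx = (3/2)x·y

Separating variables and integrating:
ln|y| = 3x^2/4 + C

General solution: y = Ce^(3x^2/4)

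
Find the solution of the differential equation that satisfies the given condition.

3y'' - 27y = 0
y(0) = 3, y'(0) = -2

General solution: y = C₁e^(3x) + C₂e^(-3x)
Applying ICs: C₁ = 7/6, C₂ = 11/6
Particular solution: y = (7/6)e^(3x) + (11/6)e^(-3x)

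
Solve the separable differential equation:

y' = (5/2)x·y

Separating variables and integrating:
ln|y| = 5x^2/4 + C

General solution: y = Ce^(5x^2/4)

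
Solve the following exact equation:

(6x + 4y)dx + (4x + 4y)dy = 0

Verify exactness: ∂M/∂y = ∂N/∂x ✓
Find F(x,y) such that ∂F/∂x = M, ∂F/∂y = N
Solution: 3x² + 4xy + 2y² = C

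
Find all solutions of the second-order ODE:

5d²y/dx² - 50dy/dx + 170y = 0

Characteristic equation: 5r² - 50r + 170 = 0
Divide by 5: r² - 10r + 34 = 0
Roots: r = 5 ± 3i (complex conjugates)
General solution: y = e^(5x)(C₁cos(3x) + C₂sin(3x))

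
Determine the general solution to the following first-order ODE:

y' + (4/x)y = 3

Using integrating factor method:

General solution: y = (3/5)x + Cx^(-4)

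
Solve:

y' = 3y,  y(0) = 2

General solution: y = Ce^(3x)
Applying IC y(0) = 2:
Particular solution: y = 2e^(3x)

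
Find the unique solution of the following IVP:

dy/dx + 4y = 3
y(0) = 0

General solution: y = 3/4 + Ce^(-4x)
Applying y(0) = 0: C = 0 - 3/4 = -3/4
Particular solution: y = 3/4 - (3/4)e^(-4x)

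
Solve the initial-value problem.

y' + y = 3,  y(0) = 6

General solution: y = 3 + Ce^(-x)
Applying y(0) = 6: C = 6 - 3 = 3
Particular solution: y = 3 + 3e^(-x)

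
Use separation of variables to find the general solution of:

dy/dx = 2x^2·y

Separating variables and integrating:
ln|y| = 2x^3/3 + C

General solution: y = Ce^(2x^3/3)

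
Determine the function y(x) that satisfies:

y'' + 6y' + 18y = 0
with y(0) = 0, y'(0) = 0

General solution: y = e^(-3x)(C₁cos(3x) + C₂sin(3x))
Complex roots r = -3 ± 3i
Applying ICs: C₁ = 0, C₂ = 0
Particular solution: y = 0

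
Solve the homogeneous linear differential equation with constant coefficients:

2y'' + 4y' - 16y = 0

Characteristic equation: 2r² + 4r - 16 = 0
Divide by 2: r² + 2r - 8 = 0
Roots: r = 2, -4 (distinct real)
General solution: y = C₁e^(2x) + C₂e^(-4x)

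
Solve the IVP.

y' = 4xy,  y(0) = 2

General solution: y = Ce^(2x²)
Applying IC y(0) = 2:
Particular solution: y = 2e^(2x²)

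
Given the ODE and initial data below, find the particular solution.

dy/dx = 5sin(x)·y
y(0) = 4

General solution: y = Ce^(-5cos(x))
Applying IC y(0) = 4:
Particular solution: y = 4e^(5(1-cos(x)))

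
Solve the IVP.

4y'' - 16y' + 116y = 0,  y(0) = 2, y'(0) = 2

General solution: y = e^(2x)(C₁cos(5x) + C₂sin(5x))
Complex roots r = 2 ± 5i
Applying ICs: C₁ = 2, C₂ = -2/5
Particular solution: y = e^(2x)(2cos(5x) - (2/5)sin(5x))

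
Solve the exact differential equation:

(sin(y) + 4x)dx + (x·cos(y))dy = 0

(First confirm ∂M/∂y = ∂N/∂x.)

Verify exactness: ∂M/∂y = ∂N/∂x ✓
Find F(x,y) such that ∂F/∂x = M, ∂F/∂y = N
Solution: x·sin(y) + 2x² = C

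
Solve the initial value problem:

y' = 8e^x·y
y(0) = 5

General solution: y = Ce^(8e^x)
Applying IC y(0) = 5:
Particular solution: y = 5e^(8(e^x - 1))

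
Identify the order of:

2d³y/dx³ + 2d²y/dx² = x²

The order is 3 (highest derivative is of order 3).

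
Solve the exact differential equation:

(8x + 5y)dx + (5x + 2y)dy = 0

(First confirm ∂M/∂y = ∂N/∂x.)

Verify exactness: ∂M/∂y = ∂N/∂x ✓
Find F(x,y) such that ∂F/∂x = M, ∂F/∂y = N
Solution: 4x² + 5xy + y² = C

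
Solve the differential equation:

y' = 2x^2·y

Separating variables and integrating:
ln|y| = 2x^3/3 + C

General solution: y = Ce^(2x^3/3)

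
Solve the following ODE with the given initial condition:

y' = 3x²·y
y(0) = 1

General solution: y = Ce^(x³)
Applying IC y(0) = 1:
Particular solution: y = e^(x³)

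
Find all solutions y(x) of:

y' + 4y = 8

Using integrating factor method:

General solution: y = 2 + Ce^(-4x)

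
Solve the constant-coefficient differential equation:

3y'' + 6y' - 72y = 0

Characteristic equation: 3r² + 6r - 72 = 0
Divide by 3: r² + 2r - 24 = 0
Roots: r = 4, -6 (distinct real)
General solution: y = C₁e^(4x) + C₂e^(-6x)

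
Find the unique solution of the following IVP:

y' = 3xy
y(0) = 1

General solution: y = Ce^(3x²/2)
Applying IC y(0) = 1:
Particular solution: y = e^(3x²/2)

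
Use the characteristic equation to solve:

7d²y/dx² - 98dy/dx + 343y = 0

Characteristic equation: 7r² - 98r + 343 = 0
Divide by 7: r² - 14r + 49 = 0
Factored: (r - 7)² = 0
Repeated root: r = 7
General solution: y = (C₁ + C₂x)e^(7x)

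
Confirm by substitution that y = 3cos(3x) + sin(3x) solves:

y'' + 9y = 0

Verification:
y'' = -27cos(3x) - 9sin(3x)
y'' + 9y = 0 ✓

Yes, it is a solution.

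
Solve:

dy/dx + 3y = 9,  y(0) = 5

General solution: y = 3 + Ce^(-3x)
Applying y(0) = 5: C = 5 - 3 = 2
Particular solution: y = 3 + 2e^(-3x)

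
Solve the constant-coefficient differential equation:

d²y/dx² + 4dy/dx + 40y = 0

Characteristic equation: r² + 4r + 40 = 0
Roots: r = -2 ± 6i (complex conjugates)
General solution: y = e^(-2x)(C₁cos(6x) + C₂sin(6x))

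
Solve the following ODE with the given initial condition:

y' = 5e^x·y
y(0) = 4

General solution: y = Ce^(5e^x)
Applying IC y(0) = 4:
Particular solution: y = 4e^(5(e^x - 1))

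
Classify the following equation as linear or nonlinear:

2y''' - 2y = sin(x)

Linear (y and its derivatives appear to the first power only, no products of y terms)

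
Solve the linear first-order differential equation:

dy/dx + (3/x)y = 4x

Using integrating factor method:

General solution: y = (4/5)x^2 + Cx^(-3)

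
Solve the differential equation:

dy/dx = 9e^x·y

Separating variables and integrating:
ln|y| = 9e^x + C

General solution: y = Ce^(9e^x)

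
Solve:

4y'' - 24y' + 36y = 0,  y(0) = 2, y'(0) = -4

General solution: y = (C₁ + C₂x)e^(3x)
Repeated root r = 3
Applying ICs: C₁ = 2, C₂ = -10
Particular solution: y = (2 - 10x)e^(3x)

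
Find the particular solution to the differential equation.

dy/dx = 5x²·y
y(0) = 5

General solution: y = Ce^(5x³/3)
Applying IC y(0) = 5:
Particular solution: y = 5e^(5x³/3)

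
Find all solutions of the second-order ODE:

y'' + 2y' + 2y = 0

Characteristic equation: r² + 2r + 2 = 0
Roots: r = -1 ± i (complex conjugates)
General solution: y = e^(-x)(C₁cos(x) + C₂sin(x))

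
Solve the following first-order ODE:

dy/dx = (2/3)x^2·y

Separating variables and integrating:
ln|y| = 2x^3/9 + C

General solution: y = Ce^(2x^3/9)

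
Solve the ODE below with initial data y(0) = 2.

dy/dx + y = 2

General solution: y = 2 + Ce^(-x)
Applying y(0) = 2: C = 2 - 2 = 0
Particular solution: y = 2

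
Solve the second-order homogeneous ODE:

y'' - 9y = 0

Characteristic equation: r² - 9 = 0
Roots: r = 3, -3 (distinct real)
General solution: y = C₁e^(3x) + C₂e^(-3x)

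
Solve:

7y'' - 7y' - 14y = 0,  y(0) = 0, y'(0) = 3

General solution: y = C₁e^(2x) + C₂e^(-x)
Applying ICs: C₁ = 1, C₂ = -1
Particular solution: y = e^(2x) - e^(-x)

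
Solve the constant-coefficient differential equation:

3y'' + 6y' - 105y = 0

Characteristic equation: 3r² + 6r - 105 = 0
Divide by 3: r² + 2r - 35 = 0
Roots: r = 5, -7 (distinct real)
General solution: y = C₁e^(5x) + C₂e^(-7x)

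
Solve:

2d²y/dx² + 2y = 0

Characteristic equation: 2r² + 2 = 0
Divide by 2: r² + 1 = 0
Roots: r = ±i (complex conjugates)
General solution: y = C₁cos(x) + C₂sin(x)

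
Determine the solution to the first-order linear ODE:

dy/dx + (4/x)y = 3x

Using integrating factor method:

General solution: y = (1/2)x^2 + Cx^(-4)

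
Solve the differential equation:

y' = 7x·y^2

Separating variables and integrating:
-1/y = 7x^2/2 + C

General solution: y^-1 = (-7/2)x^2 + C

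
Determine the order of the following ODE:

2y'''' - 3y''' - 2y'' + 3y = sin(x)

The order is 4 (highest derivative is of order 4).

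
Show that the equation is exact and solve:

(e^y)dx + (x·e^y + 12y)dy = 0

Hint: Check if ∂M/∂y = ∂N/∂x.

Verify exactness: ∂M/∂y = ∂N/∂x ✓
Find F(x,y) such that ∂F/∂x = M, ∂F/∂y = N
Solution: x·e^y + 6y² = C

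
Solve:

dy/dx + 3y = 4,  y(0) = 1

General solution: y = 4/3 + Ce^(-3x)
Applying y(0) = 1: C = 1 - 4/3 = -1/3
Particular solution: y = 4/3 - (1/3)e^(-3x)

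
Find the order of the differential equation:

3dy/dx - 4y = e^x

The order is 1 (highest derivative is of order 1).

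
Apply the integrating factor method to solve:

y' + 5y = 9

Using integrating factor method:

General solution: y = 9/5 + Ce^(-5x)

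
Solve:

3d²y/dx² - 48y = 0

Characteristic equation: 3r² - 48 = 0
Divide by 3: r² - 16 = 0
Roots: r = 4, -4 (distinct real)
General solution: y = C₁e^(4x) + C₂e^(-4x)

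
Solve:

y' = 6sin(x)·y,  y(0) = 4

General solution: y = Ce^(-6cos(x))
Applying IC y(0) = 4:
Particular solution: y = 4e^(6(1-cos(x)))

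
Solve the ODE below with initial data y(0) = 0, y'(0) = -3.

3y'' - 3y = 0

General solution: y = C₁e^x + C₂e^(-x)
Applying ICs: C₁ = -3/2, C₂ = 3/2
Particular solution: y = -(3/2)e^x + (3/2)e^(-x)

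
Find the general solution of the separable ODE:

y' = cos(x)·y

Separating variables and integrating:
ln|y| = sin(x) + C

General solution: y = Ce^(sin(x))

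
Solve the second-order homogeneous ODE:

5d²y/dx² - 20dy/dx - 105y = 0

Characteristic equation: 5r² - 20r - 105 = 0
Divide by 5: r² - 4r - 21 = 0
Roots: r = 7, -3 (distinct real)
General solution: y = C₁e^(7x) + C₂e^(-3x)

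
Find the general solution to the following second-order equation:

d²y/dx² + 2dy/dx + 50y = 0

Characteristic equation: r² + 2r + 50 = 0
Roots: r = -1 ± 7i (complex conjugates)
General solution: y = e^(-x)(C₁cos(7x) + C₂sin(7x))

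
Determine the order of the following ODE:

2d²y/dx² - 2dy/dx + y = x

The order is 2 (highest derivative is of order 2).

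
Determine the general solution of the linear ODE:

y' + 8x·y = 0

Using integrating factor method:

General solution: y = Ce^(-4x^2)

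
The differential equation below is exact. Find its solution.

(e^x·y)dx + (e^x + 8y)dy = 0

Verify exactness: ∂M/∂y = ∂N/∂x ✓
Find F(x,y) such that ∂F/∂x = M, ∂F/∂y = N
Solution: e^x·y + 4y² = C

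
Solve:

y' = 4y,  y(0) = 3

General solution: y = Ce^(4x)
Applying IC y(0) = 3:
Particular solution: y = 3e^(4x)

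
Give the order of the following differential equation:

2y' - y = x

The order is 1 (highest derivative is of order 1).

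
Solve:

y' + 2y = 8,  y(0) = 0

General solution: y = 4 + Ce^(-2x)
Applying y(0) = 0: C = 0 - 4 = -4
Particular solution: y = 4 - 4e^(-2x)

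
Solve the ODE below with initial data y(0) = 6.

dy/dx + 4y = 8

General solution: y = 2 + Ce^(-4x)
Applying y(0) = 6: C = 6 - 2 = 4
Particular solution: y = 2 + 4e^(-4x)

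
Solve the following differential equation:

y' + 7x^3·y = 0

Using integrating factor method:

General solution: y = Ce^(-7x^4/4)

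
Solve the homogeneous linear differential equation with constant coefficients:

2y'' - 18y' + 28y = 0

Characteristic equation: 2r² - 18r + 28 = 0
Divide by 2: r² - 9r + 14 = 0
Roots: r = 2, 7 (distinct real)
General solution: y = C₁e^(2x) + C₂e^(7x)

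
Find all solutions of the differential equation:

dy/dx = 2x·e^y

Separating variables and integrating:
-e^(-y) = x² + C

General solution: y = -ln(C - x²)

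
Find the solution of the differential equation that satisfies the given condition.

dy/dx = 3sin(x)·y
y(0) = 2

General solution: y = Ce^(-3cos(x))
Applying IC y(0) = 2:
Particular solution: y = 2e^(3(1-cos(x)))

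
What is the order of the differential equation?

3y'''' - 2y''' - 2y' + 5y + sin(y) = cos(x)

The order is 4 (highest derivative is of order 4).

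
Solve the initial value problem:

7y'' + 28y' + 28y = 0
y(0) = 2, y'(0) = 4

General solution: y = (C₁ + C₂x)e^(-2x)
Repeated root r = -2
Applying ICs: C₁ = 2, C₂ = 8
Particular solution: y = (2 + 8x)e^(-2x)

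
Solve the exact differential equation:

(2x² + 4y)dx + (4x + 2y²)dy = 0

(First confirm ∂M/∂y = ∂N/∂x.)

Verify exactness: ∂M/∂y = ∂N/∂x ✓
Find F(x,y) such that ∂F/∂x = M, ∂F/∂y = N
Solution: 2x³/3 + 4xy + 2y³/3 = C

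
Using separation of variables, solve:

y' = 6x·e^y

Separating variables and integrating:
-e^(-y) = 3x² + C

General solution: y = -ln(C - 3x²)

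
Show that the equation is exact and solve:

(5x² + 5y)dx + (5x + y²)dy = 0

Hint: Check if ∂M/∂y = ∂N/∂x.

Verify exactness: ∂M/∂y = ∂N/∂x ✓
Find F(x,y) such that ∂F/∂x = M, ∂F/∂y = N
Solution: 5x³/3 + 5xy + y³/3 = C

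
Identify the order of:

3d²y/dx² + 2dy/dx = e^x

The order is 2 (highest derivative is of order 2).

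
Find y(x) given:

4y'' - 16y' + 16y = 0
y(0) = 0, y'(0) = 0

General solution: y = (C₁ + C₂x)e^(2x)
Repeated root r = 2
Applying ICs: C₁ = 0, C₂ = 0
Particular solution: y = 0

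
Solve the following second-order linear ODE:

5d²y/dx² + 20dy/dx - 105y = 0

Characteristic equation: 5r² + 20r - 105 = 0
Divide by 5: r² + 4r - 21 = 0
Roots: r = 3, -7 (distinct real)
General solution: y = C₁e^(3x) + C₂e^(-7x)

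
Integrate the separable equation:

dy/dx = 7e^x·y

Separating variables and integrating:
ln|y| = 7e^x + C

General solution: y = Ce^(7e^x)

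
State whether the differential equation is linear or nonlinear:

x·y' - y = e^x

Linear (y and its derivatives appear to the first power only, no products of y terms)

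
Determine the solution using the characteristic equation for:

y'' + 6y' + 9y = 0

Characteristic equation: r² + 6r + 9 = 0
Factored: (r + 3)² = 0
Repeated root: r = -3
General solution: y = (C₁ + C₂x)e^(-3x)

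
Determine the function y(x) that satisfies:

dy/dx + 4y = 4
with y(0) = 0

General solution: y = 1 + Ce^(-4x)
Applying y(0) = 0: C = 0 - 1 = -1
Particular solution: y = 1 - e^(-4x)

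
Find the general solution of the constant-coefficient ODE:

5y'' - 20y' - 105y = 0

Characteristic equation: 5r² - 20r - 105 = 0
Divide by 5: r² - 4r - 21 = 0
Roots: r = 7, -3 (distinct real)
General solution: y = C₁e^(7x) + C₂e^(-3x)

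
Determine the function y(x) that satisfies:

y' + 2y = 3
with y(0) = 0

General solution: y = 3/2 + Ce^(-2x)
Applying y(0) = 0: C = 0 - 3/2 = -3/2
Particular solution: y = 3/2 - (3/2)e^(-2x)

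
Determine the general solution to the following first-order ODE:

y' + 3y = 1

Using integrating factor method:

General solution: y = 1/3 + Ce^(-3x)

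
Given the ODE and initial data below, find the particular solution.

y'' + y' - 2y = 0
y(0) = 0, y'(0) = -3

General solution: y = C₁e^x + C₂e^(-2x)
Applying ICs: C₁ = -1, C₂ = 1
Particular solution: y = -e^x + e^(-2x)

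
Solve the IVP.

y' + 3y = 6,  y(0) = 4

General solution: y = 2 + Ce^(-3x)
Applying y(0) = 4: C = 4 - 2 = 2
Particular solution: y = 2 + 2e^(-3x)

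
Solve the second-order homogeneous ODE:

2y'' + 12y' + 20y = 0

Characteristic equation: 2r² + 12r + 20 = 0
Divide by 2: r² + 6r + 10 = 0
Roots: r = -3 ± i (complex conjugates)
General solution: y = e^(-3x)(C₁cos(x) + C₂sin(x))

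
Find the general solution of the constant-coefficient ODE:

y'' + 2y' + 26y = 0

Characteristic equation: r² + 2r + 26 = 0
Roots: r = -1 ± 5i (complex conjugates)
General solution: y = e^(-x)(C₁cos(5x) + C₂sin(5x))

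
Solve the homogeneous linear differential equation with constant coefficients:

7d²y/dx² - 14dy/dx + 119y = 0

Characteristic equation: 7r² - 14r + 119 = 0
Divide by 7: r² - 2r + 17 = 0
Roots: r = 1 ± 4i (complex conjugates)
General solution: y = e^x(C₁cos(4x) + C₂sin(4x))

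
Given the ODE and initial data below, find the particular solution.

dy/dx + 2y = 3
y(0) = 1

General solution: y = 3/2 + Ce^(-2x)
Applying y(0) = 1: C = 1 - 3/2 = -1/2
Particular solution: y = 3/2 - (1/2)e^(-2x)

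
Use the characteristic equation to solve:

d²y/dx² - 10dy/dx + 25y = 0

Characteristic equation: r² - 10r + 25 = 0
Factored: (r - 5)² = 0
Repeated root: r = 5
General solution: y = (C₁ + C₂x)e^(5x)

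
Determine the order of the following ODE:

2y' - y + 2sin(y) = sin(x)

The order is 1 (highest derivative is of order 1).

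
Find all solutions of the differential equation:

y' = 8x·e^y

Separating variables and integrating:
-e^(-y) = 4x² + C

General solution: y = -ln(C - 4x²)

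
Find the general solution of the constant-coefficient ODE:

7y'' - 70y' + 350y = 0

Characteristic equation: 7r² - 70r + 350 = 0
Divide by 7: r² - 10r + 50 = 0
Roots: r = 5 ± 5i (complex conjugates)
General solution: y = e^(5x)(C₁cos(5x) + C₂sin(5x))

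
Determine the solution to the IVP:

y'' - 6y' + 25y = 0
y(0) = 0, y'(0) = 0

General solution: y = e^(3x)(C₁cos(4x) + C₂sin(4x))
Complex roots r = 3 ± 4i
Applying ICs: C₁ = 0, C₂ = 0
Particular solution: y = 0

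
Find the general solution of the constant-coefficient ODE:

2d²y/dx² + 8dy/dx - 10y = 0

Characteristic equation: 2r² + 8r - 10 = 0
Divide by 2: r² + 4r - 5 = 0
Roots: r = 1, -5 (distinct real)
General solution: y = C₁e^x + C₂e^(-5x)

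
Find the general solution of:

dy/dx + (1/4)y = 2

Using integrating factor method:

General solution: y = 8 + Ce^(-x/4)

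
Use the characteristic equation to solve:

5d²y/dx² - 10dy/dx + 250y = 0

Characteristic equation: 5r² - 10r + 250 = 0
Divide by 5: r² - 2r + 50 = 0
Roots: r = 1 ± 7i (complex conjugates)
General solution: y = e^x(C₁cos(7x) + C₂sin(7x))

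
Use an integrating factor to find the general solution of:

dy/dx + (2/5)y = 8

Using integrating factor method:

General solution: y = 20 + Ce^(-2x/5)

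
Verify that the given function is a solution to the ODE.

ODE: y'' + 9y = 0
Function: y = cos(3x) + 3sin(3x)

Verification:
y'' = -9cos(3x) - 27sin(3x)
y'' + 9y = 0 ✓

Yes, it is a solution.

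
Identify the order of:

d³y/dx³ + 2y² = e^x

The order is 3 (highest derivative is of order 3).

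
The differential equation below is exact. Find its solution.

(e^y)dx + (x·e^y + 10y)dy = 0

Verify exactness: ∂M/∂y = ∂N/∂x ✓
Find F(x,y) such that ∂F/∂x = M, ∂F/∂y = N
Solution: x·e^y + 5y² = C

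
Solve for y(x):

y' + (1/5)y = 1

Using integrating factor method:

General solution: y = 5 + Ce^(-x/5)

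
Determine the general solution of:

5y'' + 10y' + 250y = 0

Characteristic equation: 5r² + 10r + 250 = 0
Divide by 5: r² + 2r + 50 = 0
Roots: r = -1 ± 7i (complex conjugates)
General solution: y = e^(-x)(C₁cos(7x) + C₂sin(7x))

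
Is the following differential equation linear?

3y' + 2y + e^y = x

No. Nonlinear (e^y is nonlinear in y)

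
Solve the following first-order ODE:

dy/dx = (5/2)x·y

Separating variables and integrating:
ln|y| = 5x^2/4 + C

General solution: y = Ce^(5x^2/4)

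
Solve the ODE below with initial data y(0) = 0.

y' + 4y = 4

General solution: y = 1 + Ce^(-4x)
Applying y(0) = 0: C = 0 - 1 = -1
Particular solution: y = 1 - e^(-4x)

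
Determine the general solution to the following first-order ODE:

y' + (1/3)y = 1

Using integrating factor method:

General solution: y = 3 + Ce^(-x/3)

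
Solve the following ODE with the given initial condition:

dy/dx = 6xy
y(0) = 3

General solution: y = Ce^(3x²)
Applying IC y(0) = 3:
Particular solution: y = 3e^(3x²)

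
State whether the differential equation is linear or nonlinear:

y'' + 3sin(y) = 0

Nonlinear (sin(y) is nonlinear in y)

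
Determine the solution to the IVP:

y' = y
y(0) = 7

General solution: y = Ce^x
Applying IC y(0) = 7:
Particular solution: y = 7e^x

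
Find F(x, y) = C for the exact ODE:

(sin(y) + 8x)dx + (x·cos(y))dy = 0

Verify exactness: ∂M/∂y = ∂N/∂x ✓
Find F(x,y) such that ∂F/∂x = M, ∂F/∂y = N
Solution: x·sin(y) + 4x² = C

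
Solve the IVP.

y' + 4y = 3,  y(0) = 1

General solution: y = 3/4 + Ce^(-4x)
Applying y(0) = 1: C = 1 - 3/4 = 1/4
Particular solution: y = 3/4 + (1/4)e^(-4x)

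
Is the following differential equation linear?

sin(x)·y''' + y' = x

Yes. Linear (y and its derivatives appear to the first power only, no products of y terms)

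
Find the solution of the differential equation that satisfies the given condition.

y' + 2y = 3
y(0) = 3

General solution: y = 3/2 + Ce^(-2x)
Applying y(0) = 3: C = 3 - 3/2 = 3/2
Particular solution: y = 3/2 + (3/2)e^(-2x)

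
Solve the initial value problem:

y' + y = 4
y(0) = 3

General solution: y = 4 + Ce^(-x)
Applying y(0) = 3: C = 3 - 4 = -1
Particular solution: y = 4 - e^(-x)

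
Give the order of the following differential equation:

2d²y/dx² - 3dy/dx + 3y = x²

The order is 2 (highest derivative is of order 2).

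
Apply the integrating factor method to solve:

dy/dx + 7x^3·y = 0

Using integrating factor method:

General solution: y = Ce^(-7x^4/4)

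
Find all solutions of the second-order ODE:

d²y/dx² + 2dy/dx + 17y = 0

Characteristic equation: r² + 2r + 17 = 0
Roots: r = -1 ± 4i (complex conjugates)
General solution: y = e^(-x)(C₁cos(4x) + C₂sin(4x))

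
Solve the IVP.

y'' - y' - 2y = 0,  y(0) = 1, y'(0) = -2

General solution: y = C₁e^(2x) + C₂e^(-x)
Applying ICs: C₁ = -1/3, C₂ = 4/3
Particular solution: y = -(1/3)e^(2x) + (4/3)e^(-x)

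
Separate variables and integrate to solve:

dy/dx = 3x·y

Separating variables and integrating:
ln|y| = 3x^2/2 + C

General solution: y = Ce^(3x^2/2)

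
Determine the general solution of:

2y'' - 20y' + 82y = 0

Characteristic equation: 2r² - 20r + 82 = 0
Divide by 2: r² - 10r + 41 = 0
Roots: r = 5 ± 4i (complex conjugates)
General solution: y = e^(5x)(C₁cos(4x) + C₂sin(4x))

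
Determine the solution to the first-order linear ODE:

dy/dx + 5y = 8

Using integrating factor method:

General solution: y = 8/5 + Ce^(-5x)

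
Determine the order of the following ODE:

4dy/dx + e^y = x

The order is 1 (highest derivative is of order 1).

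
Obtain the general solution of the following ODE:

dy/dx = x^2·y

Separating variables and integrating:
ln|y| = x^3/3 + C

General solution: y = Ce^(x^3/3)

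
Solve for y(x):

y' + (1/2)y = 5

Using integrating factor method:

General solution: y = 10 + Ce^(-x/2)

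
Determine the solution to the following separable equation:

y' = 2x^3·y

Separating variables and integrating:
ln|y| = x^4/2 + C

General solution: y = Ce^(x^4/2)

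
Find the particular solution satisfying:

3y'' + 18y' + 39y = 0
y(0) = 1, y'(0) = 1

General solution: y = e^(-3x)(C₁cos(2x) + C₂sin(2x))
Complex roots r = -3 ± 2i
Applying ICs: C₁ = 1, C₂ = 2
Particular solution: y = e^(-3x)(cos(2x) + 2sin(2x))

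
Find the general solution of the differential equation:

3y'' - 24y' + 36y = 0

Characteristic equation: 3r² - 24r + 36 = 0
Divide by 3: r² - 8r + 12 = 0
Roots: r = 6, 2 (distinct real)
General solution: y = C₁e^(6x) + C₂e^(2x)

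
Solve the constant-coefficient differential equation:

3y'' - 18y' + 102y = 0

Characteristic equation: 3r² - 18r + 102 = 0
Divide by 3: r² - 6r + 34 = 0
Roots: r = 3 ± 5i (complex conjugates)
General solution: y = e^(3x)(C₁cos(5x) + C₂sin(5x))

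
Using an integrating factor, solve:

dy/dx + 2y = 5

Using integrating factor method:

General solution: y = 5/2 + Ce^(-2x)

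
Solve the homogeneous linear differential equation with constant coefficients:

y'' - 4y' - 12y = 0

Characteristic equation: r² - 4r - 12 = 0
Roots: r = 6, -2 (distinct real)
General solution: y = C₁e^(6x) + C₂e^(-2x)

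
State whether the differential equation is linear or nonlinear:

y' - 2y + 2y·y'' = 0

Nonlinear (y·y'' term)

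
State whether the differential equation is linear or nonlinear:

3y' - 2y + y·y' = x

Nonlinear (product y·y')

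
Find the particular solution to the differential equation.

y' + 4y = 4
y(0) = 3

General solution: y = 1 + Ce^(-4x)
Applying y(0) = 3: C = 3 - 1 = 2
Particular solution: y = 1 + 2e^(-4x)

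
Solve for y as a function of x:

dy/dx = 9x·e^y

Separating variables and integrating:
-e^(-y) = 9x²/2 + C

General solution: y = -ln(C - 9x²/2)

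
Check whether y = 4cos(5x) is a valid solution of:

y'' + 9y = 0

Verification:
y'' = -100cos(5x)
y'' + 9y ≠ 0 (frequency mismatch: got 25 instead of 9)

No, it is not a solution.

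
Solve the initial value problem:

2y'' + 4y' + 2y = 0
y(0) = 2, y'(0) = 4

General solution: y = (C₁ + C₂x)e^(-x)
Repeated root r = -1
Applying ICs: C₁ = 2, C₂ = 6
Particular solution: y = (2 + 6x)e^(-x)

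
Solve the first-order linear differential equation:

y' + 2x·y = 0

Using integrating factor method:

General solution: y = Ce^(-x^2)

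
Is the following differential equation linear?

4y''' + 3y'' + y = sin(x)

Yes. Linear (y and its derivatives appear to the first power only, no products of y terms)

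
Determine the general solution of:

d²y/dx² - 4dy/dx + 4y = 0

Characteristic equation: r² - 4r + 4 = 0
Factored: (r - 2)² = 0
Repeated root: r = 2
General solution: y = (C₁ + C₂x)e^(2x)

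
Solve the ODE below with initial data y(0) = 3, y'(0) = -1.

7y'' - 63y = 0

General solution: y = C₁e^(3x) + C₂e^(-3x)
Applying ICs: C₁ = 4/3, C₂ = 5/3
Particular solution: y = (4/3)e^(3x) + (5/3)e^(-3x)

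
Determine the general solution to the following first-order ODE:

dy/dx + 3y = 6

Using integrating factor method:

General solution: y = 2 + Ce^(-3x)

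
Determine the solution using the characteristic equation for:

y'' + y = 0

Characteristic equation: r² + 1 = 0
Roots: r = ±i (complex conjugates)
General solution: y = C₁cos(x) + C₂sin(x)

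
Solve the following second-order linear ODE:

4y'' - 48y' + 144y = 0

Characteristic equation: 4r² - 48r + 144 = 0
Divide by 4: r² - 12r + 36 = 0
Factored: (r - 6)² = 0
Repeated root: r = 6
General solution: y = (C₁ + C₂x)e^(6x)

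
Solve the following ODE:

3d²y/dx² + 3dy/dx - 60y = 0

Characteristic equation: 3r² + 3r - 60 = 0
Divide by 3: r² + r - 20 = 0
Roots: r = 4, -5 (distinct real)
General solution: y = C₁e^(4x) + C₂e^(-5x)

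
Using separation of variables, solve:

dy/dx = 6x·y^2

Separating variables and integrating:
-1/y = 3x^2 + C

General solution: y^-1 = -3x^2 + C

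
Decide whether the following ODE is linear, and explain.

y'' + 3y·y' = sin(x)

Nonlinear (product y·y')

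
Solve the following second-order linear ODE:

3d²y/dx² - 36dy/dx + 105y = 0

Characteristic equation: 3r² - 36r + 105 = 0
Divide by 3: r² - 12r + 35 = 0
Roots: r = 5, 7 (distinct real)
General solution: y = C₁e^(5x) + C₂e^(7x)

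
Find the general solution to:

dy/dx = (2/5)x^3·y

Separating variables and integrating:
ln|y| = x^4/10 + C

General solution: y = Ce^(x^4/10)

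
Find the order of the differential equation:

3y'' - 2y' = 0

The order is 2 (highest derivative is of order 2).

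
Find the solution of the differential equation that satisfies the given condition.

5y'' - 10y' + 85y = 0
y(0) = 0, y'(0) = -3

General solution: y = e^x(C₁cos(4x) + C₂sin(4x))
Complex roots r = 1 ± 4i
Applying ICs: C₁ = 0, C₂ = -3/4
Particular solution: y = e^x(-(3/4)sin(4x))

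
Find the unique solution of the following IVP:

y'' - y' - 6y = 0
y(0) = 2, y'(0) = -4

General solution: y = C₁e^(3x) + C₂e^(-2x)
Applying ICs: C₁ = 0, C₂ = 2
Particular solution: y = 2e^(-2x)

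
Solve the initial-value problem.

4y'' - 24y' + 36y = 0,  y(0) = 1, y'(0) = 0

General solution: y = (C₁ + C₂x)e^(3x)
Repeated root r = 3
Applying ICs: C₁ = 1, C₂ = -3
Particular solution: y = (1 - 3x)e^(3x)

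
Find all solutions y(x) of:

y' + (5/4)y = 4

Using integrating factor method:

General solution: y = 16/5 + Ce^(-5x/4)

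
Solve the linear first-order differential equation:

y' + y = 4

Using integrating factor method:

General solution: y = 4 + Ce^(-x)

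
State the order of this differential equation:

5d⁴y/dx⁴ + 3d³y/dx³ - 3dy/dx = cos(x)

The order is 4 (highest derivative is of order 4).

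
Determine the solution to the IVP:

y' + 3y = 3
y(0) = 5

General solution: y = 1 + Ce^(-3x)
Applying y(0) = 5: C = 5 - 1 = 4
Particular solution: y = 1 + 4e^(-3x)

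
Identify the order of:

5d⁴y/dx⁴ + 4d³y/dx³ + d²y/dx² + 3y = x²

The order is 4 (highest derivative is of order 4).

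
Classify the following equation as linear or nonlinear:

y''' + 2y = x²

Linear (y and its derivatives appear to the first power only, no products of y terms)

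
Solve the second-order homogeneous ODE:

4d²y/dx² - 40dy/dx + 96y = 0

Characteristic equation: 4r² - 40r + 96 = 0
Divide by 4: r² - 10r + 24 = 0
Roots: r = 6, 4 (distinct real)
General solution: y = C₁e^(6x) + C₂e^(4x)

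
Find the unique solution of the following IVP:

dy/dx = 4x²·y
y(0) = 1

General solution: y = Ce^(4x³/3)
Applying IC y(0) = 1:
Particular solution: y = e^(4x³/3)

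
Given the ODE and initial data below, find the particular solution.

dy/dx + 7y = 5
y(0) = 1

General solution: y = 5/7 + Ce^(-7x)
Applying y(0) = 1: C = 1 - 5/7 = 2/7
Particular solution: y = 5/7 + (2/7)e^(-7x)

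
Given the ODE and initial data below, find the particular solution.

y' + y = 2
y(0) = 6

General solution: y = 2 + Ce^(-x)
Applying y(0) = 6: C = 6 - 2 = 4
Particular solution: y = 2 + 4e^(-x)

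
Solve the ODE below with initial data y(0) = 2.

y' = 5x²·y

General solution: y = Ce^(5x³/3)
Applying IC y(0) = 2:
Particular solution: y = 2e^(5x³/3)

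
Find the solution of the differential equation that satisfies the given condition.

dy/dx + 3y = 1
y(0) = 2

General solution: y = 1/3 + Ce^(-3x)
Applying y(0) = 2: C = 2 - 1/3 = 5/3
Particular solution: y = 1/3 + (5/3)e^(-3x)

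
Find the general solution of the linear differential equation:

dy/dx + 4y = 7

Using integrating factor method:

General solution: y = 7/4 + Ce^(-4x)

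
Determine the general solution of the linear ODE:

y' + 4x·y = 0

Using integrating factor method:

General solution: y = Ce^(-2x^2)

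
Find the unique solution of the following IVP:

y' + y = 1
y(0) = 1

General solution: y = 1 + Ce^(-x)
Applying y(0) = 1: C = 1 - 1 = 0
Particular solution: y = 1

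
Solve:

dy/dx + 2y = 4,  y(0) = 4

General solution: y = 2 + Ce^(-2x)
Applying y(0) = 4: C = 4 - 2 = 2
Particular solution: y = 2 + 2e^(-2x)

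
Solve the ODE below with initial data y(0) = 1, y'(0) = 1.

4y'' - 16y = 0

General solution: y = C₁e^(2x) + C₂e^(-2x)
Applying ICs: C₁ = 3/4, C₂ = 1/4
Particular solution: y = (3/4)e^(2x) + (1/4)e^(-2x)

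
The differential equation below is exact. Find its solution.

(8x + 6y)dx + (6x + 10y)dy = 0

Verify exactness: ∂M/∂y = ∂N/∂x ✓
Find F(x,y) such that ∂F/∂x = M, ∂F/∂y = N
Solution: 4x² + 6xy + 5y² = C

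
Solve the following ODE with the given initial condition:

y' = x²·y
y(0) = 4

General solution: y = Ce^(x³/3)
Applying IC y(0) = 4:
Particular solution: y = 4e^(x³/3)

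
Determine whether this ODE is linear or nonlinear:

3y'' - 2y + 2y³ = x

Nonlinear (y³ term)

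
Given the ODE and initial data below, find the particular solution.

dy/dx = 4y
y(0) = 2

General solution: y = Ce^(4x)
Applying IC y(0) = 2:
Particular solution: y = 2e^(4x)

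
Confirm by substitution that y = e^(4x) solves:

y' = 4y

Verification:
y = e^(4x)
y' = 4e^(4x)
4y = 4e^(4x)
y' = 4y ✓

Yes, it is a solution.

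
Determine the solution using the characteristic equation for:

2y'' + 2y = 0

Characteristic equation: 2r² + 2 = 0
Divide by 2: r² + 1 = 0
Roots: r = ±i (complex conjugates)
General solution: y = C₁cos(x) + C₂sin(x)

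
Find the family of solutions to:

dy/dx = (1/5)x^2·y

Separating variables and integrating:
ln|y| = x^3/15 + C

General solution: y = Ce^(x^3/15)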